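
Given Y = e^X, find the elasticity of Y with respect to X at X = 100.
Elasticity = 100

Elasticity = (dY/dX) · (X/Y)

dY/dX = e^X
At X = 100: dY/dX = e^100, Y = e^100

Elasticity = (e^100) · (100 / (e^100)) = 100

Interpretation: for a small percentage change in X, the percentage change in Y is approximately 100.00 times as large.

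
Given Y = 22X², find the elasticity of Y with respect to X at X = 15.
Elasticity = 2

Elasticity = (dY/dX) · (X/Y)

dY/dX = 44·X
At X = 15: dY/dX = 660, Y = 4950

Elasticity = 660 · (15 / 4950) = 2

Interpretation: for a small percentage change in X, the percentage change in Y is approximately 2.00 times as large.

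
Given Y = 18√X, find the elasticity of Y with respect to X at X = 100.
Elasticity = 1/2

Elasticity = (dY/dX) · (X/Y)

dY/dX = 9/√X
At X = 100: dY/dX = 9/10, Y = 180

Elasticity = (9/10) · (100 / 180) = 1/2

Interpretation: for a small percentage change in X, the percentage change in Y is approximately 0.50 times as large.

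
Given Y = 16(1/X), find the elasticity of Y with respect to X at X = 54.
Elasticity = -1

Elasticity = (dY/dX) · (X/Y)

dY/dX = -16/X²
At X = 54: dY/dX = -4/729, Y = 8/27

Elasticity = (-4/729) · (54 / (8/27)) = -1

Interpretation: for a small percentage change in X, the percentage change in Y is approximately -1.00 times as large.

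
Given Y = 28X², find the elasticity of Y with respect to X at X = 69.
Elasticity = 2

Elasticity = (dY/dX) · (X/Y)

dY/dX = 56·X
At X = 69: dY/dX = 3864, Y = 133308

Elasticity = 3864 · (69 / 133308) = 2

Interpretation: for a small percentage change in X, the percentage change in Y is approximately 2.00 times as large.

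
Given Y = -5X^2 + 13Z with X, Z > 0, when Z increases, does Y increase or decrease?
Y increases

Taking the partial derivative:
∂Y/∂Z = 13

∂Y/∂Z = 13 > 0 (assuming positive values)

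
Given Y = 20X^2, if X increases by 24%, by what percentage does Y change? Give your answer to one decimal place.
53.8%

For Y = 20X^2:
If X → X(1 + 0.24)
Then Y → Y · (1 + 0.24)^2
     = Y · 1.5376

Percentage change = ((1 + 0.24)^2 − 1) × 100% ≈ 53.8%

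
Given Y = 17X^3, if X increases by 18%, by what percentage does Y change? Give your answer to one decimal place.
64.3%

For Y = 17X^3:
If X → X(1 + 0.18)
Then Y → Y · (1 + 0.18)^3
     ≈ Y · 1.6430

Percentage change = ((1 + 0.18)^3 − 1) × 100% ≈ 64.3%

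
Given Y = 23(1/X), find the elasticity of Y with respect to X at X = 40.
Elasticity = -1

Elasticity = (dY/dX) · (X/Y)

dY/dX = -23/X²
At X = 40: dY/dX = -23/1600, Y = 23/40

Elasticity = (-23/1600) · (40 / (23/40)) = -1

Interpretation: for a small percentage change in X, the percentage change in Y is approximately -1.00 times as large.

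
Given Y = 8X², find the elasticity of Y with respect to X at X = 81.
Elasticity = 2

Elasticity = (dY/dX) · (X/Y)

dY/dX = 16·X
At X = 81: dY/dX = 1296, Y = 52488

Elasticity = 1296 · (81 / 52488) = 2

Interpretation: for a small percentage change in X, the percentage change in Y is approximately 2.00 times as large.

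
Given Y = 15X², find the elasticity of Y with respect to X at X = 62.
Elasticity = 2

Elasticity = (dY/dX) · (X/Y)

dY/dX = 30·X
At X = 62: dY/dX = 1860, Y = 57660

Elasticity = 1860 · (62 / 57660) = 2

Interpretation: for a small percentage change in X, the percentage change in Y is approximately 2.00 times as large.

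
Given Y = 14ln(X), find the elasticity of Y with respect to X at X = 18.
Elasticity = 1/ln(18) ≈ 0.3460

Elasticity = (dY/dX) · (X/Y)

dY/dX = 14/X
At X = 18: dY/dX = 7/9, Y = 14·ln(18)

Elasticity = (7/9) · (18 / (14·ln(18))) = 1/ln(18) ≈ 0.3460

Interpretation: for a small percentage change in X, the percentage change in Y is approximately 0.35 times as large.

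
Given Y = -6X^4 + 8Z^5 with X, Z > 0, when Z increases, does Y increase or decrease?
Y increases

Taking the partial derivative:
∂Y/∂Z = 40Z^4

∂Y/∂Z = 40Z^4 > 0 (assuming positive values)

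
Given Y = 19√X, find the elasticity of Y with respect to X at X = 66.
Elasticity = 1/2

Elasticity = (dY/dX) · (X/Y)

dY/dX = 19/(2·√X)
At X = 66: dY/dX = 19·√66/132, Y = 19·√66

Elasticity = (19·√66/132) · (66 / (19·√66)) = 1/2

Interpretation: for a small percentage change in X, the percentage change in Y is approximately 0.50 times as large.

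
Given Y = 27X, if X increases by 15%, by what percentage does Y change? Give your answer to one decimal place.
15.0%

For Y = 27X:
If X → X(1 + 0.15)
Then Y → Y · (1 + 0.15)^1
     = Y · 1.1500

Percentage change = ((1 + 0.15)^1 − 1) × 100% = 15.0%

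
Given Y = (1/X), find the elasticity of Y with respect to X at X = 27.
Elasticity = -1

Elasticity = (dY/dX) · (X/Y)

dY/dX = -1/X²
At X = 27: dY/dX = -1/729, Y = 1/27

Elasticity = (-1/729) · (27 / (1/27)) = -1

Interpretation: for a small percentage change in X, the percentage change in Y is approximately -1.00 times as large.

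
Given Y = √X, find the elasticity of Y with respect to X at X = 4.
Elasticity = 1/2

Elasticity = (dY/dX) · (X/Y)

dY/dX = 1/(2·√X)
At X = 4: dY/dX = 1/4, Y = 2

Elasticity = (1/4) · (4 / 2) = 1/2

Interpretation: for a small percentage change in X, the percentage change in Y is approximately 0.50 times as large.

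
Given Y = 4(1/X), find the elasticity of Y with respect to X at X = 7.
Elasticity = -1

Elasticity = (dY/dX) · (X/Y)

dY/dX = -4/X²
At X = 7: dY/dX = -4/49, Y = 4/7

Elasticity = (-4/49) · (7 / (4/7)) = -1

Interpretation: for a small percentage change in X, the percentage change in Y is approximately -1.00 times as large.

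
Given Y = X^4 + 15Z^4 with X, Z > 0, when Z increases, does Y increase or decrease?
Y increases

Taking the partial derivative:
∂Y/∂Z = 60Z^3

∂Y/∂Z = 60Z^3 > 0 (assuming positive values)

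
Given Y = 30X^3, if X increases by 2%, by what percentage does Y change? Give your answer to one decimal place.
6.1%

For Y = 30X^3:
If X → X(1 + 0.02)
Then Y → Y · (1 + 0.02)^3
     ≈ Y · 1.0612

Percentage change = ((1 + 0.02)^3 − 1) × 100% ≈ 6.1%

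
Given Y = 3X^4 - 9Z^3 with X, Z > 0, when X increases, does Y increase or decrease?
Y increases

Taking the partial derivative:
∂Y/∂X = 12X^3

∂Y/∂X = 12X^3 > 0 (assuming positive values)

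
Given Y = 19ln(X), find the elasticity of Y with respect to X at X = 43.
Elasticity = 1/ln(43) ≈ 0.2659

Elasticity = (dY/dX) · (X/Y)

dY/dX = 19/X
At X = 43: dY/dX = 19/43, Y = 19·ln(43)

Elasticity = (19/43) · (43 / (19·ln(43))) = 1/ln(43) ≈ 0.2659

Interpretation: for a small percentage change in X, the percentage change in Y is approximately 0.27 times as large.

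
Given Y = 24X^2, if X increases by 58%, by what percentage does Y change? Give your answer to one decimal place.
149.6%

For Y = 24X^2:
If X → X(1 + 0.58)
Then Y → Y · (1 + 0.58)^2
     = Y · 2.4964

Percentage change = ((1 + 0.58)^2 − 1) × 100% ≈ 149.6%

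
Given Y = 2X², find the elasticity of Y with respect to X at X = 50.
Elasticity = 2

Elasticity = (dY/dX) · (X/Y)

dY/dX = 4·X
At X = 50: dY/dX = 200, Y = 5000

Elasticity = 200 · (50 / 5000) = 2

Interpretation: for a small percentage change in X, the percentage change in Y is approximately 2.00 times as large.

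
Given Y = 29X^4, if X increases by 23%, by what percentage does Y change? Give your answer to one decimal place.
128.9%

For Y = 29X^4:
If X → X(1 + 0.23)
Then Y → Y · (1 + 0.23)^4
     ≈ Y · 2.2889

Percentage change = ((1 + 0.23)^4 − 1) × 100% ≈ 128.9%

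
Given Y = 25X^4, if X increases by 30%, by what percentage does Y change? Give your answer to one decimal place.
185.6%

For Y = 25X^4:
If X → X(1 + 0.3)
Then Y → Y · (1 + 0.3)^4
     = Y · 2.8561

Percentage change = ((1 + 0.3)^4 − 1) × 100% ≈ 185.6%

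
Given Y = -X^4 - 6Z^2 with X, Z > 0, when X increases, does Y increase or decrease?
Y decreases

Taking the partial derivative:
∂Y/∂X = -4X^3

∂Y/∂X = -4X^3 < 0 (assuming positive values)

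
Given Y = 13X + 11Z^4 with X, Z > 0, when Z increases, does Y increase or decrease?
Y increases

Taking the partial derivative:
∂Y/∂Z = 44Z^3

∂Y/∂Z = 44Z^3 > 0 (assuming positive values)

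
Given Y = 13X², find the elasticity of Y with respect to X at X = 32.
Elasticity = 2

Elasticity = (dY/dX) · (X/Y)

dY/dX = 26·X
At X = 32: dY/dX = 832, Y = 13312

Elasticity = 832 · (32 / 13312) = 2

Interpretation: for a small percentage change in X, the percentage change in Y is approximately 2.00 times as large.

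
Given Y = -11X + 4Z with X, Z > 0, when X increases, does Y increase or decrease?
Y decreases

Taking the partial derivative:
∂Y/∂X = -11

∂Y/∂X = -11 < 0 (assuming positive values)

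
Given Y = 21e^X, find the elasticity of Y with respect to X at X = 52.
Elasticity = 52

Elasticity = (dY/dX) · (X/Y)

dY/dX = 21·e^X
At X = 52: dY/dX = 21·e^52, Y = 21·e^52

Elasticity = (21·e^52) · (52 / (21·e^52)) = 52

Interpretation: for a small percentage change in X, the percentage change in Y is approximately 52.00 times as large.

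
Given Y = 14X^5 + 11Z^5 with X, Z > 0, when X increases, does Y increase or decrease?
Y increases

Taking the partial derivative:
∂Y/∂X = 70X^4

∂Y/∂X = 70X^4 > 0 (assuming positive values)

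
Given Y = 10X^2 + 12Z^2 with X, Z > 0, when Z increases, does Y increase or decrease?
Y increases

Taking the partial derivative:
∂Y/∂Z = 24Z

∂Y/∂Z = 24Z > 0 (assuming positive values)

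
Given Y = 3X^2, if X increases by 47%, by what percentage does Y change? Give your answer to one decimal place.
116.1%

For Y = 3X^2:
If X → X(1 + 0.47)
Then Y → Y · (1 + 0.47)^2
     = Y · 2.1609

Percentage change = ((1 + 0.47)^2 − 1) × 100% ≈ 116.1%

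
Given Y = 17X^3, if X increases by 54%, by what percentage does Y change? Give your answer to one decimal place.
265.2%

For Y = 17X^3:
If X → X(1 + 0.54)
Then Y → Y · (1 + 0.54)^3
     ≈ Y · 3.6523

Percentage change = ((1 + 0.54)^3 − 1) × 100% ≈ 265.2%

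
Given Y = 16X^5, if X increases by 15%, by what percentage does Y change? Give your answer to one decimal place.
101.1%

For Y = 16X^5:
If X → X(1 + 0.15)
Then Y → Y · (1 + 0.15)^5
     ≈ Y · 2.0114

Percentage change = ((1 + 0.15)^5 − 1) × 100% ≈ 101.1%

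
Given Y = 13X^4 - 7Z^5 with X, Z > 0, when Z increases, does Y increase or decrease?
Y decreases

Taking the partial derivative:
∂Y/∂Z = -35Z^4

∂Y/∂Z = -35Z^4 < 0 (assuming positive values)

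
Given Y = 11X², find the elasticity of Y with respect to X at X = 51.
Elasticity = 2

Elasticity = (dY/dX) · (X/Y)

dY/dX = 22·X
At X = 51: dY/dX = 1122, Y = 28611

Elasticity = 1122 · (51 / 28611) = 2

Interpretation: for a small percentage change in X, the percentage change in Y is approximately 2.00 times as large.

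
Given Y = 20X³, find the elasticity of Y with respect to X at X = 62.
Elasticity = 3

Elasticity = (dY/dX) · (X/Y)

dY/dX = 60·X²
At X = 62: dY/dX = 230640, Y = 4766560

Elasticity = 230640 · (62 / 4766560) = 3

Interpretation: for a small percentage change in X, the percentage change in Y is approximately 3.00 times as large.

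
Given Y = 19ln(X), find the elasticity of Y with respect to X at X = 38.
Elasticity = 1/ln(38) ≈ 0.2749

Elasticity = (dY/dX) · (X/Y)

dY/dX = 19/X
At X = 38: dY/dX = 1/2, Y = 19·ln(38)

Elasticity = (1/2) · (38 / (19·ln(38))) = 1/ln(38) ≈ 0.2749

Interpretation: for a small percentage change in X, the percentage change in Y is approximately 0.27 times as large.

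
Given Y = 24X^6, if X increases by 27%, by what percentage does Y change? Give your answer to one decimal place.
319.6%

For Y = 24X^6:
If X → X(1 + 0.27)
Then Y → Y · (1 + 0.27)^6
     ≈ Y · 4.1959

Percentage change = ((1 + 0.27)^6 − 1) × 100% ≈ 319.6%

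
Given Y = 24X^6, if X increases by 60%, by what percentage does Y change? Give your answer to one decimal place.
1577.7%

For Y = 24X^6:
If X → X(1 + 0.6)
Then Y → Y · (1 + 0.6)^6
     ≈ Y · 16.7772

Percentage change = ((1 + 0.6)^6 − 1) × 100% ≈ 1577.7%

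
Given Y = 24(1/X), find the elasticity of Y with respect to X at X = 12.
Elasticity = -1

Elasticity = (dY/dX) · (X/Y)

dY/dX = -24/X²
At X = 12: dY/dX = -1/6, Y = 2

Elasticity = (-1/6) · (12 / 2) = -1

Interpretation: for a small percentage change in X, the percentage change in Y is approximately -1.00 times as large.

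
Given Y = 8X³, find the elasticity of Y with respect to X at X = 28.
Elasticity = 3

Elasticity = (dY/dX) · (X/Y)

dY/dX = 24·X²
At X = 28: dY/dX = 18816, Y = 175616

Elasticity = 18816 · (28 / 175616) = 3

Interpretation: for a small percentage change in X, the percentage change in Y is approximately 3.00 times as large.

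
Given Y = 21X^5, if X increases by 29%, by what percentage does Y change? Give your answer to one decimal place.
257.2%

For Y = 21X^5:
If X → X(1 + 0.29)
Then Y → Y · (1 + 0.29)^5
     ≈ Y · 3.5723

Percentage change = ((1 + 0.29)^5 − 1) × 100% ≈ 257.2%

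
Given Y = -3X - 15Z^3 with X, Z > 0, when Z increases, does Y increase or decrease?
Y decreases

Taking the partial derivative:
∂Y/∂Z = -45Z^2

∂Y/∂Z = -45Z^2 < 0 (assuming positive values)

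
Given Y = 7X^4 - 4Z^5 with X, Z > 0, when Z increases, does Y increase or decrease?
Y decreases

Taking the partial derivative:
∂Y/∂Z = -20Z^4

∂Y/∂Z = -20Z^4 < 0 (assuming positive values)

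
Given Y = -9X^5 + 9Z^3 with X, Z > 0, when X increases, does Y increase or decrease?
Y decreases

Taking the partial derivative:
∂Y/∂X = -45X^4

∂Y/∂X = -45X^4 < 0 (assuming positive values)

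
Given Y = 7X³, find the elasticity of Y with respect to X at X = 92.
Elasticity = 3

Elasticity = (dY/dX) · (X/Y)

dY/dX = 21·X²
At X = 92: dY/dX = 177744, Y = 5450816

Elasticity = 177744 · (92 / 5450816) = 3

Interpretation: for a small percentage change in X, the percentage change in Y is approximately 3.00 times as large.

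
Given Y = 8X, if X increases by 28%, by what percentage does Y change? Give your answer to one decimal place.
28.0%

For Y = 8X:
If X → X(1 + 0.28)
Then Y → Y · (1 + 0.28)^1
     = Y · 1.2800

Percentage change = ((1 + 0.28)^1 − 1) × 100% = 28.0%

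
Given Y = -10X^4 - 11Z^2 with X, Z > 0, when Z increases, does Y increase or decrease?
Y decreases

Taking the partial derivative:
∂Y/∂Z = -22Z

∂Y/∂Z = -22Z < 0 (assuming positive values)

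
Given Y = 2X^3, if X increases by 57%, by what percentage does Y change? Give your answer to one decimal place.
287.0%

For Y = 2X^3:
If X → X(1 + 0.57)
Then Y → Y · (1 + 0.57)^3
     ≈ Y · 3.8699

Percentage change = ((1 + 0.57)^3 − 1) × 100% ≈ 287.0%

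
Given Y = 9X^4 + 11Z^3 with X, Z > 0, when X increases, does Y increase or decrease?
Y increases

Taking the partial derivative:
∂Y/∂X = 36X^3

∂Y/∂X = 36X^3 > 0 (assuming positive values)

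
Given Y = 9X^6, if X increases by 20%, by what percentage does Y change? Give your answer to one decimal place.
198.6%

For Y = 9X^6:
If X → X(1 + 0.2)
Then Y → Y · (1 + 0.2)^6
     ≈ Y · 2.9860

Percentage change = ((1 + 0.2)^6 − 1) × 100% ≈ 198.6%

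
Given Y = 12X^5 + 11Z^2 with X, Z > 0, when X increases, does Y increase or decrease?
Y increases

Taking the partial derivative:
∂Y/∂X = 60X^4

∂Y/∂X = 60X^4 > 0 (assuming positive values)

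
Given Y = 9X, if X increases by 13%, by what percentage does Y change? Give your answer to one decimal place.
13.0%

For Y = 9X:
If X → X(1 + 0.13)
Then Y → Y · (1 + 0.13)^1
     = Y · 1.1300

Percentage change = ((1 + 0.13)^1 − 1) × 100% = 13.0%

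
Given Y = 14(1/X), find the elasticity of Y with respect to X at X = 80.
Elasticity = -1

Elasticity = (dY/dX) · (X/Y)

dY/dX = -14/X²
At X = 80: dY/dX = -7/3200, Y = 7/40

Elasticity = (-7/3200) · (80 / (7/40)) = -1

Interpretation: for a small percentage change in X, the percentage change in Y is approximately -1.00 times as large.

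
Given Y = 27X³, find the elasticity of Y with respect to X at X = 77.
Elasticity = 3

Elasticity = (dY/dX) · (X/Y)

dY/dX = 81·X²
At X = 77: dY/dX = 480249, Y = 12326391

Elasticity = 480249 · (77 / 12326391) = 3

Interpretation: for a small percentage change in X, the percentage change in Y is approximately 3.00 times as large.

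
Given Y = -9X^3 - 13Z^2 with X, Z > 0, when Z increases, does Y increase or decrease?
Y decreases

Taking the partial derivative:
∂Y/∂Z = -26Z

∂Y/∂Z = -26Z < 0 (assuming positive values)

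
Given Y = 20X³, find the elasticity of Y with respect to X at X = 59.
Elasticity = 3

Elasticity = (dY/dX) · (X/Y)

dY/dX = 60·X²
At X = 59: dY/dX = 208860, Y = 4107580

Elasticity = 208860 · (59 / 4107580) = 3

Interpretation: for a small percentage change in X, the percentage change in Y is approximately 3.00 times as large.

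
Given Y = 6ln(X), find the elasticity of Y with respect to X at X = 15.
Elasticity = 1/ln(15) ≈ 0.3693

Elasticity = (dY/dX) · (X/Y)

dY/dX = 6/X
At X = 15: dY/dX = 2/5, Y = 6·ln(15)

Elasticity = (2/5) · (15 / (6·ln(15))) = 1/ln(15) ≈ 0.3693

Interpretation: for a small percentage change in X, the percentage change in Y is approximately 0.37 times as large.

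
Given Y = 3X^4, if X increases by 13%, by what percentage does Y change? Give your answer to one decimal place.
63.0%

For Y = 3X^4:
If X → X(1 + 0.13)
Then Y → Y · (1 + 0.13)^4
     ≈ Y · 1.6305

Percentage change = ((1 + 0.13)^4 − 1) × 100% ≈ 63.0%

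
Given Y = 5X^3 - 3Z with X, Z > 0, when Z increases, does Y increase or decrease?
Y decreases

Taking the partial derivative:
∂Y/∂Z = -3

∂Y/∂Z = -3 < 0 (assuming positive values)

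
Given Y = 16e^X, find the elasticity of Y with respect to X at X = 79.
Elasticity = 79

Elasticity = (dY/dX) · (X/Y)

dY/dX = 16·e^X
At X = 79: dY/dX = 16·e^79, Y = 16·e^79

Elasticity = (16·e^79) · (79 / (16·e^79)) = 79

Interpretation: for a small percentage change in X, the percentage change in Y is approximately 79.00 times as large.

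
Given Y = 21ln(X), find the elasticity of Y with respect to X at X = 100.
Elasticity = 1/ln(100) ≈ 0.2171

Elasticity = (dY/dX) · (X/Y)

dY/dX = 21/X
At X = 100: dY/dX = 21/100, Y = 21·ln(100)

Elasticity = (21/100) · (100 / (21·ln(100))) = 1/ln(100) ≈ 0.2171

Interpretation: for a small percentage change in X, the percentage change in Y is approximately 0.22 times as large.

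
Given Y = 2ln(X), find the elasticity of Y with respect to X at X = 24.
Elasticity = 1/ln(24) ≈ 0.3147

Elasticity = (dY/dX) · (X/Y)

dY/dX = 2/X
At X = 24: dY/dX = 1/12, Y = 2·ln(24)

Elasticity = (1/12) · (24 / (2·ln(24))) = 1/ln(24) ≈ 0.3147

Interpretation: for a small percentage change in X, the percentage change in Y is approximately 0.31 times as large.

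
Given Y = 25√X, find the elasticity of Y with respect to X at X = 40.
Elasticity = 1/2

Elasticity = (dY/dX) · (X/Y)

dY/dX = 25/(2·√X)
At X = 40: dY/dX = 5·√10/8, Y = 50·√10

Elasticity = (5·√10/8) · (40 / (50·√10)) = 1/2

Interpretation: for a small percentage change in X, the percentage change in Y is approximately 0.50 times as large.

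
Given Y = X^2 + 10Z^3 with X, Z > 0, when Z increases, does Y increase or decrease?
Y increases

Taking the partial derivative:
∂Y/∂Z = 30Z^2

∂Y/∂Z = 30Z^2 > 0 (assuming positive values)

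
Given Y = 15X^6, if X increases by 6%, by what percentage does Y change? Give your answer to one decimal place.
41.9%

For Y = 15X^6:
If X → X(1 + 0.06)
Then Y → Y · (1 + 0.06)^6
     ≈ Y · 1.4185

Percentage change = ((1 + 0.06)^6 − 1) × 100% ≈ 41.9%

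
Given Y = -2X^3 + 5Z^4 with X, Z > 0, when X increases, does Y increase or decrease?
Y decreases

Taking the partial derivative:
∂Y/∂X = -6X^2

∂Y/∂X = -6X^2 < 0 (assuming positive values)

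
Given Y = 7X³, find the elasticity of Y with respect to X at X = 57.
Elasticity = 3

Elasticity = (dY/dX) · (X/Y)

dY/dX = 21·X²
At X = 57: dY/dX = 68229, Y = 1296351

Elasticity = 68229 · (57 / 1296351) = 3

Interpretation: for a small percentage change in X, the percentage change in Y is approximately 3.00 times as large.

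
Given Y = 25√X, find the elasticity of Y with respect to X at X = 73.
Elasticity = 1/2

Elasticity = (dY/dX) · (X/Y)

dY/dX = 25/(2·√X)
At X = 73: dY/dX = 25·√73/146, Y = 25·√73

Elasticity = (25·√73/146) · (73 / (25·√73)) = 1/2

Interpretation: for a small percentage change in X, the percentage change in Y is approximately 0.50 times as large.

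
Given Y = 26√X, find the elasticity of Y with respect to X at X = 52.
Elasticity = 1/2

Elasticity = (dY/dX) · (X/Y)

dY/dX = 13/√X
At X = 52: dY/dX = √13/2, Y = 52·√13

Elasticity = (√13/2) · (52 / (52·√13)) = 1/2

Interpretation: for a small percentage change in X, the percentage change in Y is approximately 0.50 times as large.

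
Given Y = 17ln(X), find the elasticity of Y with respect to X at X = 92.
Elasticity = 1/ln(92) ≈ 0.2212

Elasticity = (dY/dX) · (X/Y)

dY/dX = 17/X
At X = 92: dY/dX = 17/92, Y = 17·ln(92)

Elasticity = (17/92) · (92 / (17·ln(92))) = 1/ln(92) ≈ 0.2212

Interpretation: for a small percentage change in X, the percentage change in Y is approximately 0.22 times as large.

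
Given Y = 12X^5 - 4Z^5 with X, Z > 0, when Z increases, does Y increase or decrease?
Y decreases

Taking the partial derivative:
∂Y/∂Z = -20Z^4

∂Y/∂Z = -20Z^4 < 0 (assuming positive values)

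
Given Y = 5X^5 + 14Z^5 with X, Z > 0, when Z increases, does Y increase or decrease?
Y increases

Taking the partial derivative:
∂Y/∂Z = 70Z^4

∂Y/∂Z = 70Z^4 > 0 (assuming positive values)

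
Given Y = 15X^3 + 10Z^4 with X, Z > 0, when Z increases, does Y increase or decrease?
Y increases

Taking the partial derivative:
∂Y/∂Z = 40Z^3

∂Y/∂Z = 40Z^3 > 0 (assuming positive values)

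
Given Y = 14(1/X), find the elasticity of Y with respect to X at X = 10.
Elasticity = -1

Elasticity = (dY/dX) · (X/Y)

dY/dX = -14/X²
At X = 10: dY/dX = -7/50, Y = 7/5

Elasticity = (-7/50) · (10 / (7/5)) = -1

Interpretation: for a small percentage change in X, the percentage change in Y is approximately -1.00 times as large.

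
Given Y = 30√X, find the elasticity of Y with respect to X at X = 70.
Elasticity = 1/2

Elasticity = (dY/dX) · (X/Y)

dY/dX = 15/√X
At X = 70: dY/dX = 3·√70/14, Y = 30·√70

Elasticity = (3·√70/14) · (70 / (30·√70)) = 1/2

Interpretation: for a small percentage change in X, the percentage change in Y is approximately 0.50 times as large.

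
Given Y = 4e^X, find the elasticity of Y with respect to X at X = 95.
Elasticity = 95

Elasticity = (dY/dX) · (X/Y)

dY/dX = 4·e^X
At X = 95: dY/dX = 4·e^95, Y = 4·e^95

Elasticity = (4·e^95) · (95 / (4·e^95)) = 95

Interpretation: for a small percentage change in X, the percentage change in Y is approximately 95.00 times as large.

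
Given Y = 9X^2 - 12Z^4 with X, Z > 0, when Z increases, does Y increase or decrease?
Y decreases

Taking the partial derivative:
∂Y/∂Z = -48Z^3

∂Y/∂Z = -48Z^3 < 0 (assuming positive values)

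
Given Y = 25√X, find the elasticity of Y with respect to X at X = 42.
Elasticity = 1/2

Elasticity = (dY/dX) · (X/Y)

dY/dX = 25/(2·√X)
At X = 42: dY/dX = 25·√42/84, Y = 25·√42

Elasticity = (25·√42/84) · (42 / (25·√42)) = 1/2

Interpretation: for a small percentage change in X, the percentage change in Y is approximately 0.50 times as large.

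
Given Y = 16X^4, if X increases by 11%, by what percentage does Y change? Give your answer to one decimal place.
51.8%

For Y = 16X^4:
If X → X(1 + 0.11)
Then Y → Y · (1 + 0.11)^4
     ≈ Y · 1.5181

Percentage change = ((1 + 0.11)^4 − 1) × 100% ≈ 51.8%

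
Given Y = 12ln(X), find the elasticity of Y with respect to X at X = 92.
Elasticity = 1/ln(92) ≈ 0.2212

Elasticity = (dY/dX) · (X/Y)

dY/dX = 12/X
At X = 92: dY/dX = 3/23, Y = 12·ln(92)

Elasticity = (3/23) · (92 / (12·ln(92))) = 1/ln(92) ≈ 0.2212

Interpretation: for a small percentage change in X, the percentage change in Y is approximately 0.22 times as large.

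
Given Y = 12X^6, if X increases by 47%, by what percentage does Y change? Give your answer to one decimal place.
909.0%

For Y = 12X^6:
If X → X(1 + 0.47)
Then Y → Y · (1 + 0.47)^6
     ≈ Y · 10.0903

Percentage change = ((1 + 0.47)^6 − 1) × 100% ≈ 909.0%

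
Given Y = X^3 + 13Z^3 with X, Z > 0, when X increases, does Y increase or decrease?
Y increases

Taking the partial derivative:
∂Y/∂X = 3X^2

∂Y/∂X = 3X^2 > 0 (assuming positive values)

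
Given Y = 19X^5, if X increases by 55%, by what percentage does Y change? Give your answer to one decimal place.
794.7%

For Y = 19X^5:
If X → X(1 + 0.55)
Then Y → Y · (1 + 0.55)^5
     ≈ Y · 8.9466

Percentage change = ((1 + 0.55)^5 − 1) × 100% ≈ 794.7%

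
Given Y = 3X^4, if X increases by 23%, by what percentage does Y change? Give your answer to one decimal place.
128.9%

For Y = 3X^4:
If X → X(1 + 0.23)
Then Y → Y · (1 + 0.23)^4
     ≈ Y · 2.2889

Percentage change = ((1 + 0.23)^4 − 1) × 100% ≈ 128.9%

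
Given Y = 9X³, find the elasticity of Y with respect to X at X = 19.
Elasticity = 3

Elasticity = (dY/dX) · (X/Y)

dY/dX = 27·X²
At X = 19: dY/dX = 9747, Y = 61731

Elasticity = 9747 · (19 / 61731) = 3

Interpretation: for a small percentage change in X, the percentage change in Y is approximately 3.00 times as large.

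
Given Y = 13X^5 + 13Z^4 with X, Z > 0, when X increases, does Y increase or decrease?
Y increases

Taking the partial derivative:
∂Y/∂X = 65X^4

∂Y/∂X = 65X^4 > 0 (assuming positive values)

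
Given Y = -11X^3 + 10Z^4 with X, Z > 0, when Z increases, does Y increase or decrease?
Y increases

Taking the partial derivative:
∂Y/∂Z = 40Z^3

∂Y/∂Z = 40Z^3 > 0 (assuming positive values)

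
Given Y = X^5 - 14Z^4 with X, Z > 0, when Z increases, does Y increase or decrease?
Y decreases

Taking the partial derivative:
∂Y/∂Z = -56Z^3

∂Y/∂Z = -56Z^3 < 0 (assuming positive values)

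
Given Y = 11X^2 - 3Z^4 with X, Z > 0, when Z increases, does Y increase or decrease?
Y decreases

Taking the partial derivative:
∂Y/∂Z = -12Z^3

∂Y/∂Z = -12Z^3 < 0 (assuming positive values)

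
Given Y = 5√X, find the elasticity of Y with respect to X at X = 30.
Elasticity = 1/2

Elasticity = (dY/dX) · (X/Y)

dY/dX = 5/(2·√X)
At X = 30: dY/dX = √30/12, Y = 5·√30

Elasticity = (√30/12) · (30 / (5·√30)) = 1/2

Interpretation: for a small percentage change in X, the percentage change in Y is approximately 0.50 times as large.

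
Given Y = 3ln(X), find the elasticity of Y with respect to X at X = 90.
Elasticity = 1/ln(90) ≈ 0.2222

Elasticity = (dY/dX) · (X/Y)

dY/dX = 3/X
At X = 90: dY/dX = 1/30, Y = 3·ln(90)

Elasticity = (1/30) · (90 / (3·ln(90))) = 1/ln(90) ≈ 0.2222

Interpretation: for a small percentage change in X, the percentage change in Y is approximately 0.22 times as large.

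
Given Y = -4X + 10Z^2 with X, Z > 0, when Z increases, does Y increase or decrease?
Y increases

Taking the partial derivative:
∂Y/∂Z = 20Z

∂Y/∂Z = 20Z > 0 (assuming positive values)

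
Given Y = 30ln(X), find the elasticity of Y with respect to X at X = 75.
Elasticity = 1/ln(75) ≈ 0.2316

Elasticity = (dY/dX) · (X/Y)

dY/dX = 30/X
At X = 75: dY/dX = 2/5, Y = 30·ln(75)

Elasticity = (2/5) · (75 / (30·ln(75))) = 1/ln(75) ≈ 0.2316

Interpretation: for a small percentage change in X, the percentage change in Y is approximately 0.23 times as large.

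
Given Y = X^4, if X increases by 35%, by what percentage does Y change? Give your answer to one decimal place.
232.2%

For Y = X^4:
If X → X(1 + 0.35)
Then Y → Y · (1 + 0.35)^4
     ≈ Y · 3.3215

Percentage change = ((1 + 0.35)^4 − 1) × 100% ≈ 232.2%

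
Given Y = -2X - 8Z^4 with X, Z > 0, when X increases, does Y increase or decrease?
Y decreases

Taking the partial derivative:
∂Y/∂X = -2

∂Y/∂X = -2 < 0 (assuming positive values)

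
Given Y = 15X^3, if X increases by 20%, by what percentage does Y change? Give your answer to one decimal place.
72.8%

For Y = 15X^3:
If X → X(1 + 0.2)
Then Y → Y · (1 + 0.2)^3
     = Y · 1.7280

Percentage change = ((1 + 0.2)^3 − 1) × 100% = 72.8%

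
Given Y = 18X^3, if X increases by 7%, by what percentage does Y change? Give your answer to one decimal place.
22.5%

For Y = 18X^3:
If X → X(1 + 0.07)
Then Y → Y · (1 + 0.07)^3
     ≈ Y · 1.2250

Percentage change = ((1 + 0.07)^3 − 1) × 100% ≈ 22.5%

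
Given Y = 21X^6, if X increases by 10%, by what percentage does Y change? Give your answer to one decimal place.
77.2%

For Y = 21X^6:
If X → X(1 + 0.1)
Then Y → Y · (1 + 0.1)^6
     ≈ Y · 1.7716

Percentage change = ((1 + 0.1)^6 − 1) × 100% ≈ 77.2%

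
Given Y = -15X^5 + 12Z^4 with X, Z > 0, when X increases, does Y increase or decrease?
Y decreases

Taking the partial derivative:
∂Y/∂X = -75X^4

∂Y/∂X = -75X^4 < 0 (assuming positive values)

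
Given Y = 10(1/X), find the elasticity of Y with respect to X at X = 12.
Elasticity = -1

Elasticity = (dY/dX) · (X/Y)

dY/dX = -10/X²
At X = 12: dY/dX = -5/72, Y = 5/6

Elasticity = (-5/72) · (12 / (5/6)) = -1

Interpretation: for a small percentage change in X, the percentage change in Y is approximately -1.00 times as large.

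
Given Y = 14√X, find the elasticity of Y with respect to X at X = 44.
Elasticity = 1/2

Elasticity = (dY/dX) · (X/Y)

dY/dX = 7/√X
At X = 44: dY/dX = 7·√11/22, Y = 28·√11

Elasticity = (7·√11/22) · (44 / (28·√11)) = 1/2

Interpretation: for a small percentage change in X, the percentage change in Y is approximately 0.50 times as large.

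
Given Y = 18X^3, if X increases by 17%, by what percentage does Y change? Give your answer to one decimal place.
60.2%

For Y = 18X^3:
If X → X(1 + 0.17)
Then Y → Y · (1 + 0.17)^3
     ≈ Y · 1.6016

Percentage change = ((1 + 0.17)^3 − 1) × 100% ≈ 60.2%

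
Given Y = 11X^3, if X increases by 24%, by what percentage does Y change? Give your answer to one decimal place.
90.7%

For Y = 11X^3:
If X → X(1 + 0.24)
Then Y → Y · (1 + 0.24)^3
     ≈ Y · 1.9066

Percentage change = ((1 + 0.24)^3 − 1) × 100% ≈ 90.7%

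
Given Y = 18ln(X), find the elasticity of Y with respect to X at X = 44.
Elasticity = 1/ln(44) ≈ 0.2643

Elasticity = (dY/dX) · (X/Y)

dY/dX = 18/X
At X = 44: dY/dX = 9/22, Y = 18·ln(44)

Elasticity = (9/22) · (44 / (18·ln(44))) = 1/ln(44) ≈ 0.2643

Interpretation: for a small percentage change in X, the percentage change in Y is approximately 0.26 times as large.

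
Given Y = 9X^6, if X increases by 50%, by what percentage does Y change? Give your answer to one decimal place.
1039.1%

For Y = 9X^6:
If X → X(1 + 0.5)
Then Y → Y · (1 + 0.5)^6
     ≈ Y · 11.3906

Percentage change = ((1 + 0.5)^6 − 1) × 100% ≈ 1039.1%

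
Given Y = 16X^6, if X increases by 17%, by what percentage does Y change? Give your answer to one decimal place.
156.5%

For Y = 16X^6:
If X → X(1 + 0.17)
Then Y → Y · (1 + 0.17)^6
     ≈ Y · 2.5652

Percentage change = ((1 + 0.17)^6 − 1) × 100% ≈ 156.5%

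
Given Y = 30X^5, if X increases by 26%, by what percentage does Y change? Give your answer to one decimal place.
217.6%

For Y = 30X^5:
If X → X(1 + 0.26)
Then Y → Y · (1 + 0.26)^5
     ≈ Y · 3.1758

Percentage change = ((1 + 0.26)^5 − 1) × 100% ≈ 217.6%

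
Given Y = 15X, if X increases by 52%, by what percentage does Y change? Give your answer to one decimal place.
52.0%

For Y = 15X:
If X → X(1 + 0.52)
Then Y → Y · (1 + 0.52)^1
     = Y · 1.5200

Percentage change = ((1 + 0.52)^1 − 1) × 100% = 52.0%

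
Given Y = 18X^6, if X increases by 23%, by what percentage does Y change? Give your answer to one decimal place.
246.3%

For Y = 18X^6:
If X → X(1 + 0.23)
Then Y → Y · (1 + 0.23)^6
     ≈ Y · 3.4628

Percentage change = ((1 + 0.23)^6 − 1) × 100% ≈ 246.3%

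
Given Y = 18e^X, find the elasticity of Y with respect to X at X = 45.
Elasticity = 45

Elasticity = (dY/dX) · (X/Y)

dY/dX = 18·e^X
At X = 45: dY/dX = 18·e^45, Y = 18·e^45

Elasticity = (18·e^45) · (45 / (18·e^45)) = 45

Interpretation: for a small percentage change in X, the percentage change in Y is approximately 45.00 times as large.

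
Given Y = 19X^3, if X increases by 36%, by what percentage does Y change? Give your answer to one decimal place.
151.5%

For Y = 19X^3:
If X → X(1 + 0.36)
Then Y → Y · (1 + 0.36)^3
     ≈ Y · 2.5155

Percentage change = ((1 + 0.36)^3 − 1) × 100% ≈ 151.5%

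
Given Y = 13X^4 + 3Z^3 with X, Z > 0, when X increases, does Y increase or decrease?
Y increases

Taking the partial derivative:
∂Y/∂X = 52X^3

∂Y/∂X = 52X^3 > 0 (assuming positive values)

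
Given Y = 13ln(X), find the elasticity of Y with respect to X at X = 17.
Elasticity = 1/ln(17) ≈ 0.3530

Elasticity = (dY/dX) · (X/Y)

dY/dX = 13/X
At X = 17: dY/dX = 13/17, Y = 13·ln(17)

Elasticity = (13/17) · (17 / (13·ln(17))) = 1/ln(17) ≈ 0.3530

Interpretation: for a small percentage change in X, the percentage change in Y is approximately 0.35 times as large.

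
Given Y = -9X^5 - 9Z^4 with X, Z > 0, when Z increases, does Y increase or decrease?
Y decreases

Taking the partial derivative:
∂Y/∂Z = -36Z^3

∂Y/∂Z = -36Z^3 < 0 (assuming positive values)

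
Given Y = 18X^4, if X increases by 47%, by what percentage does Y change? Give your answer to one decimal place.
366.9%

For Y = 18X^4:
If X → X(1 + 0.47)
Then Y → Y · (1 + 0.47)^4
     ≈ Y · 4.6695

Percentage change = ((1 + 0.47)^4 − 1) × 100% ≈ 366.9%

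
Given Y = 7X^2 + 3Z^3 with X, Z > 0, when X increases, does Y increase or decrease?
Y increases

Taking the partial derivative:
∂Y/∂X = 14X

∂Y/∂X = 14X > 0 (assuming positive values)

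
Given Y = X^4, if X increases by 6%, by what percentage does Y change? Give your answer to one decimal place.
26.2%

For Y = X^4:
If X → X(1 + 0.06)
Then Y → Y · (1 + 0.06)^4
     ≈ Y · 1.2625

Percentage change = ((1 + 0.06)^4 − 1) × 100% ≈ 26.2%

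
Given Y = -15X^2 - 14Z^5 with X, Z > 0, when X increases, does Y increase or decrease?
Y decreases

Taking the partial derivative:
∂Y/∂X = -30X

∂Y/∂X = -30X < 0 (assuming positive values)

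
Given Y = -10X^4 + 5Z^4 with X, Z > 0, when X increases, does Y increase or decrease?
Y decreases

Taking the partial derivative:
∂Y/∂X = -40X^3

∂Y/∂X = -40X^3 < 0 (assuming positive values)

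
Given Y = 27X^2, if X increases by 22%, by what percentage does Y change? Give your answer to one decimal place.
48.8%

For Y = 27X^2:
If X → X(1 + 0.22)
Then Y → Y · (1 + 0.22)^2
     = Y · 1.4884

Percentage change = ((1 + 0.22)^2 − 1) × 100% ≈ 48.8%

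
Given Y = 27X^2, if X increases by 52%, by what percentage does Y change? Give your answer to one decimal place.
131.0%

For Y = 27X^2:
If X → X(1 + 0.52)
Then Y → Y · (1 + 0.52)^2
     = Y · 2.3104

Percentage change = ((1 + 0.52)^2 − 1) × 100% ≈ 131.0%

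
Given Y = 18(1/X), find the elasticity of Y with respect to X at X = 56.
Elasticity = -1

Elasticity = (dY/dX) · (X/Y)

dY/dX = -18/X²
At X = 56: dY/dX = -9/1568, Y = 9/28

Elasticity = (-9/1568) · (56 / (9/28)) = -1

Interpretation: for a small percentage change in X, the percentage change in Y is approximately -1.00 times as large.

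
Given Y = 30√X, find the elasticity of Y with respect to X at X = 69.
Elasticity = 1/2

Elasticity = (dY/dX) · (X/Y)

dY/dX = 15/√X
At X = 69: dY/dX = 5·√69/23, Y = 30·√69

Elasticity = (5·√69/23) · (69 / (30·√69)) = 1/2

Interpretation: for a small percentage change in X, the percentage change in Y is approximately 0.50 times as large.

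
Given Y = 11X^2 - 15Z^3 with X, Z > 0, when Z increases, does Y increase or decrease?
Y decreases

Taking the partial derivative:
∂Y/∂Z = -45Z^2

∂Y/∂Z = -45Z^2 < 0 (assuming positive values)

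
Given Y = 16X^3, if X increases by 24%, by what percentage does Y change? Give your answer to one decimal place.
90.7%

For Y = 16X^3:
If X → X(1 + 0.24)
Then Y → Y · (1 + 0.24)^3
     ≈ Y · 1.9066

Percentage change = ((1 + 0.24)^3 − 1) × 100% ≈ 90.7%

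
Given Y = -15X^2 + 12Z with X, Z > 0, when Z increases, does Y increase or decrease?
Y increases

Taking the partial derivative:
∂Y/∂Z = 12

∂Y/∂Z = 12 > 0 (assuming positive values)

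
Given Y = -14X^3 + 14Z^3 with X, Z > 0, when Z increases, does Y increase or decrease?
Y increases

Taking the partial derivative:
∂Y/∂Z = 42Z^2

∂Y/∂Z = 42Z^2 > 0 (assuming positive values)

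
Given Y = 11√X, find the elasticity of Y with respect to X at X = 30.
Elasticity = 1/2

Elasticity = (dY/dX) · (X/Y)

dY/dX = 11/(2·√X)
At X = 30: dY/dX = 11·√30/60, Y = 11·√30

Elasticity = (11·√30/60) · (30 / (11·√30)) = 1/2

Interpretation: for a small percentage change in X, the percentage change in Y is approximately 0.50 times as large.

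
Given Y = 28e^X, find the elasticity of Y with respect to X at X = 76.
Elasticity = 76

Elasticity = (dY/dX) · (X/Y)

dY/dX = 28·e^X
At X = 76: dY/dX = 28·e^76, Y = 28·e^76

Elasticity = (28·e^76) · (76 / (28·e^76)) = 76

Interpretation: for a small percentage change in X, the percentage change in Y is approximately 76.00 times as large.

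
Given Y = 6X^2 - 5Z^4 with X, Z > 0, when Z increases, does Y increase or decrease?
Y decreases

Taking the partial derivative:
∂Y/∂Z = -20Z^3

∂Y/∂Z = -20Z^3 < 0 (assuming positive values)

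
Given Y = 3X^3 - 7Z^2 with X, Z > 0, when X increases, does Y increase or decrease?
Y increases

Taking the partial derivative:
∂Y/∂X = 9X^2

∂Y/∂X = 9X^2 > 0 (assuming positive values)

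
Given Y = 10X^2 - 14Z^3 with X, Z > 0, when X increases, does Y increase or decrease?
Y increases

Taking the partial derivative:
∂Y/∂X = 20X

∂Y/∂X = 20X > 0 (assuming positive values)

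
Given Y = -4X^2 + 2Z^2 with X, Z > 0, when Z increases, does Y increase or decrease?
Y increases

Taking the partial derivative:
∂Y/∂Z = 4Z

∂Y/∂Z = 4Z > 0 (assuming positive values)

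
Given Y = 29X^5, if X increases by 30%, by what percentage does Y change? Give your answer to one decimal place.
271.3%

For Y = 29X^5:
If X → X(1 + 0.3)
Then Y → Y · (1 + 0.3)^5
     ≈ Y · 3.7129

Percentage change = ((1 + 0.3)^5 − 1) × 100% ≈ 271.3%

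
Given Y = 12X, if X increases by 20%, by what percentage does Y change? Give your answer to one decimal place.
20.0%

For Y = 12X:
If X → X(1 + 0.2)
Then Y → Y · (1 + 0.2)^1
     = Y · 1.2000

Percentage change = ((1 + 0.2)^1 − 1) × 100% = 20.0%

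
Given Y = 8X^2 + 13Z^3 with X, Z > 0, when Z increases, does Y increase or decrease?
Y increases

Taking the partial derivative:
∂Y/∂Z = 39Z^2

∂Y/∂Z = 39Z^2 > 0 (assuming positive values)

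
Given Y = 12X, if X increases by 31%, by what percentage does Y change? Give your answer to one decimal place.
31.0%

For Y = 12X:
If X → X(1 + 0.31)
Then Y → Y · (1 + 0.31)^1
     = Y · 1.3100

Percentage change = ((1 + 0.31)^1 − 1) × 100% = 31.0%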